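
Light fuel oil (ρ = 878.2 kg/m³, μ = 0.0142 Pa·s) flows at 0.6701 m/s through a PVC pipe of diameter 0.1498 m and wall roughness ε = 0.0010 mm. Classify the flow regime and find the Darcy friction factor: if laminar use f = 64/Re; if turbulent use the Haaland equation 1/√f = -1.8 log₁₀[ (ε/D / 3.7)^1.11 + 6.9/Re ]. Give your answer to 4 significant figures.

Re = ρVD/μ = 878.2·0.6701·0.1498/0.0142 = 6208.
Re > 4000 → turbulent. ε/D = 1e-06/0.1498 = 6.68e-06; Haaland: 1/√f = -1.8 log₁₀[4.21e-07 + 0.00111] = 5.317, so f = 0.03537.

f ≈ 0.03537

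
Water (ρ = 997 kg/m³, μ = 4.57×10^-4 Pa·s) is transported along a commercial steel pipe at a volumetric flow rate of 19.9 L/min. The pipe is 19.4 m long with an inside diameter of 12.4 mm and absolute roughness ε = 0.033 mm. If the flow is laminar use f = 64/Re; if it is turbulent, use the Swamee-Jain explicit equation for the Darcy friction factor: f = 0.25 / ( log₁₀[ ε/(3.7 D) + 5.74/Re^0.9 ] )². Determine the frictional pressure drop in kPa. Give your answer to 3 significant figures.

ΔP ≈ 161 kPa

Q = 19.9 L/min = 19.9/60000 = 0.0003317 m³/s.
Cross-sectional area A = πD²/4 = π(0.0124)²/4 = 0.0001208 m²; mean velocity V = Q/A = 0.0003317/0.0001208 = 2.746 m/s.
Reynolds number Re = ρVD/μ = 997 · 2.746 · 0.0124 / 0.000457 = 7.43e+04.
Re > 4000 → turbulent. Relative roughness ε/D = 3.3e-05/0.0124 = 0.00266. Swamee-Jain: f = 0.25/(log₁₀[0.00266/3.7 + 5.74/7.43e+04^0.9])² = 0.25/(log₁₀[0.000719 + 0.000237])² = 0.25/(-3.019)² = 0.02742.
Darcy-Weisbach: ΔP = f(L/D)(ρV²/2) = 0.02742·(19.4/0.0124)·(997·2.746²/2) = 0.02742·1565·3760 = 1.613e+05 Pa.
ΔP = 1.613e+05 Pa = 161 kPa.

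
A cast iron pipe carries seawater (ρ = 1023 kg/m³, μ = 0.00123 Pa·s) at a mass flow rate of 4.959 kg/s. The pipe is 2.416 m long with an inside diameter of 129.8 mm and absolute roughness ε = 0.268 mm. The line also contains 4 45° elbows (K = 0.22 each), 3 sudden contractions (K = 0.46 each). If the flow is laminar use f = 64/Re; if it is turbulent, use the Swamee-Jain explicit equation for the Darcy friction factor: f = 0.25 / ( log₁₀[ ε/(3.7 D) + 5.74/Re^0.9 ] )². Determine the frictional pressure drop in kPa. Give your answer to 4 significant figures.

A = πD²/4 = π(0.1298)²/4 = 0.01323 m²; mean velocity V = ṁ/(ρA) = 4.959/(1023 · 0.01323) = 0.3663 m/s.
Reynolds number Re = ρVD/μ = 1023 · 0.3663 · 0.1298 / 0.00123 = 3.955e+04.
Re > 4000 → turbulent. Relative roughness ε/D = 0.000268/0.1298 = 0.00206. Swamee-Jain: f = 0.25/(log₁₀[0.00206/3.7 + 5.74/3.955e+04^0.9])² = 0.25/(log₁₀[0.000558 + 0.000418])² = 0.25/(-3.01)² = 0.02759.
Total minor-loss coefficient ΣK = 4·0.22 + 3·0.46 = 2.26.
ΔP = [f·L/D + ΣK]·(ρV²/2) = [0.02759·2.416/0.1298 + 2.26]·(1023·0.3663²/2) = [0.5135 + 2.26]·68.64 = 190.4 Pa.
ΔP = 190.4 Pa = 0.1904 kPa.

ΔP ≈ 0.1904 kPa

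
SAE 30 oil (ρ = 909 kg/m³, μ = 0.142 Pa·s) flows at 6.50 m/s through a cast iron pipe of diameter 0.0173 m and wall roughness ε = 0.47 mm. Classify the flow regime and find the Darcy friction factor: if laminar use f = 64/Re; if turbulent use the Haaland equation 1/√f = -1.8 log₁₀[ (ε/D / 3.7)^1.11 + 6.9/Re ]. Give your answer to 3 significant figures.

f ≈ 0.0889

Re = ρVD/μ = 909·6.5·0.0173/0.142 = 719.8.
Re < 2300 → laminar, so f = 64/Re = 0.08891 (roughness is irrelevant in laminar flow).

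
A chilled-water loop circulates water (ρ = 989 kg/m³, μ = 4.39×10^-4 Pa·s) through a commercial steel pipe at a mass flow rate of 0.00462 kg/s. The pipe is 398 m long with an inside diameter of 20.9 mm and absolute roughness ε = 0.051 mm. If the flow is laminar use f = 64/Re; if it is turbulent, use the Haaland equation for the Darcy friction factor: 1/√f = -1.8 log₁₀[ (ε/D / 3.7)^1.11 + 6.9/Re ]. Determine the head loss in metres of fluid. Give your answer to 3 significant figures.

h_f ≈ 0.0180 m

A = πD²/4 = π(0.0209)²/4 = 0.0003431 m²; mean velocity V = ṁ/(ρA) = 0.00462/(989 · 0.0003431) = 0.01362 m/s.
Reynolds number Re = ρVD/μ = 989 · 0.01362 · 0.0209 / 0.000439 = 641.1.
Re < 2300 → laminar flow, so f = 64/Re = 64/641.1 = 0.09982 (the turbulent correlation is not needed).
Darcy-Weisbach: ΔP = f(L/D)(ρV²/2) = 0.09982·(398/0.0209)·(989·0.01362²/2) = 0.09982·1.904e+04·0.09168 = 174.3 Pa.
Head loss h_f = ΔP/(ρg) = 174.3/(989·9.81) = 0.0180 m.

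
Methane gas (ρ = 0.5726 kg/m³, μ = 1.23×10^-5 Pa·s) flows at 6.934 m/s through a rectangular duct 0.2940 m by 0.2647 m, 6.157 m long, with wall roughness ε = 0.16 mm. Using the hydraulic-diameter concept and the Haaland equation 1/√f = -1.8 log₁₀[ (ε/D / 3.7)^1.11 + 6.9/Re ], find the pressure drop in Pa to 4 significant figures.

Hydraulic diameter D_h = 4A/P = 4·(0.294·0.2647)/(2·(0.294+0.2647)) = 0.3113/1.117 = 0.2786 m.
Re = ρVD_h/μ = 0.5726·6.934·0.2786/1.23e-05 = 8.993e+04.
ε/D_h = 0.00016/0.2786 = 0.000574; Haaland gives 1/√f = -1.8 log₁₀[5.92e-05+7.67e-05] = 6.96, so f = 0.02064.
ΔP = f(L/D_h)(ρV²/2) = 0.02064·6.157/0.2786·13.77 = 6.28 Pa.

ΔP ≈ 6.280 Pa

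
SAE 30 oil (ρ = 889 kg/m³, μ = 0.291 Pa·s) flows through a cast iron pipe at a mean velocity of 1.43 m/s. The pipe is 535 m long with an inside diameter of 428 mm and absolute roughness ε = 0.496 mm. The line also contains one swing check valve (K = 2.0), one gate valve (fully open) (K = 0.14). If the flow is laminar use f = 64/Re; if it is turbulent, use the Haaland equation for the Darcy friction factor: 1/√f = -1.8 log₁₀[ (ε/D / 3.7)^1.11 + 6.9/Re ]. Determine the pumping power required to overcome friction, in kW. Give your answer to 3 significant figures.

P ≈ 8.40 kW

Reynolds number Re = ρVD/μ = 889 · 1.43 · 0.428 / 0.291 = 1870.
Re < 2300 → laminar flow, so f = 64/Re = 64/1870 = 0.03423 (the turbulent correlation is not needed).
Total minor-loss coefficient ΣK = 1·2 + 1·0.14 = 2.14.
ΔP = [f·L/D + ΣK]·(ρV²/2) = [0.03423·535/0.428 + 2.14]·(889·1.43²/2) = [42.79 + 2.14]·909 = 4.084e+04 Pa.
Q = V·A = 1.43·0.1439 = 0.2057 m³/s.
Pumping power P = QΔP = 0.2057·4.084e+04 = 8401 W = 8.40 kW.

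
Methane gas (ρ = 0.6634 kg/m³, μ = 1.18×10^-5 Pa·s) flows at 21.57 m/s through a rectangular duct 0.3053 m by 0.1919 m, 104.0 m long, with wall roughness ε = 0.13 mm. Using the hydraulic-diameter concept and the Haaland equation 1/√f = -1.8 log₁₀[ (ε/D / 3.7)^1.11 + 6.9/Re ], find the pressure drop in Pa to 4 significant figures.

Hydraulic diameter D_h = 4A/P = 4·(0.3053·0.1919)/(2·(0.3053+0.1919)) = 0.2343/0.9944 = 0.2357 m.
Re = ρVD_h/μ = 0.6634·21.57·0.2357/1.18e-05 = 2.858e+05.
ε/D_h = 0.00013/0.2357 = 0.000552; Haaland gives 1/√f = -1.8 log₁₀[5.66e-05+2.41e-05] = 7.368, so f = 0.01842.
ΔP = f(L/D_h)(ρV²/2) = 0.01842·104/0.2357·154.3 = 1255 Pa.

ΔP ≈ 1255 Pa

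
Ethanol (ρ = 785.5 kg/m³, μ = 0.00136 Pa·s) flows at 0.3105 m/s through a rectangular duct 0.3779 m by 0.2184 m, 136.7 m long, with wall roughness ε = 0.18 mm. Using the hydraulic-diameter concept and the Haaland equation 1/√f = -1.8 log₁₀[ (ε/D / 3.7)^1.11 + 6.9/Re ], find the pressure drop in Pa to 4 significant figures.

Hydraulic diameter D_h = 4A/P = 4·(0.3779·0.2184)/(2·(0.3779+0.2184)) = 0.3301/1.193 = 0.2768 m.
Re = ρVD_h/μ = 785.5·0.3105·0.2768/0.00136 = 4.964e+04.
ε/D_h = 0.00018/0.2768 = 0.00065; Haaland gives 1/√f = -1.8 log₁₀[6.79e-05+0.000139] = 6.632, so f = 0.02274.
ΔP = f(L/D_h)(ρV²/2) = 0.02274·136.7/0.2768·37.87 = 425.2 Pa.

ΔP ≈ 425.2 Pa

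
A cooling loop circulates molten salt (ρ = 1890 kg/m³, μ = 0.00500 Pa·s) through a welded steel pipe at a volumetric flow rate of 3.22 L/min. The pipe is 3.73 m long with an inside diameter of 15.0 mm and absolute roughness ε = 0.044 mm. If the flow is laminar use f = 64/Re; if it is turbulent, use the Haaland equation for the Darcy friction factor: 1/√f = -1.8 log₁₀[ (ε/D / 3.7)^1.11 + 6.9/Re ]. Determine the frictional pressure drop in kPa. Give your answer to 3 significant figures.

ΔP ≈ 0.806 kPa

Q = 3.22 L/min = 3.22/60000 = 5.367e-05 m³/s.
Cross-sectional area A = πD²/4 = π(0.015)²/4 = 0.0001767 m²; mean velocity V = Q/A = 5.367e-05/0.0001767 = 0.3037 m/s.
Reynolds number Re = ρVD/μ = 1890 · 0.3037 · 0.015 / 0.005 = 1722.
Re < 2300 → laminar flow, so f = 64/Re = 64/1722 = 0.03717 (the turbulent correlation is not needed).
Darcy-Weisbach: ΔP = f(L/D)(ρV²/2) = 0.03717·(3.73/0.015)·(1890·0.3037²/2) = 0.03717·248.7·87.16 = 805.5 Pa.
ΔP = 805.5 Pa = 0.806 kPa.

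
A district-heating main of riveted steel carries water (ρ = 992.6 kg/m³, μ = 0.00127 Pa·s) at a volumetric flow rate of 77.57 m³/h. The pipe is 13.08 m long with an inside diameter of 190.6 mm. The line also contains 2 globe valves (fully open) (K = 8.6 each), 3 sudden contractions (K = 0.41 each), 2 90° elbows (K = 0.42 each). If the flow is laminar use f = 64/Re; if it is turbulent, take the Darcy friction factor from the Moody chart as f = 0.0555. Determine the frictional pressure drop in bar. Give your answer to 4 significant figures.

ΔP ≈ 0.06532 bar

Q = 77.57 m³/h = 77.57/3600 = 0.02155 m³/s.
Cross-sectional area A = πD²/4 = π(0.1906)²/4 = 0.02853 m²; mean velocity V = Q/A = 0.02155/0.02853 = 0.7552 m/s.
Reynolds number Re = ρVD/μ = 992.6 · 0.7552 · 0.1906 / 0.00127 = 1.125e+05.
Re > 4000 → turbulent; use the Moody-chart value f = 0.0555.
Total minor-loss coefficient ΣK = 2·8.6 + 3·0.41 + 2·0.42 = 19.3.
ΔP = [f·L/D + ΣK]·(ρV²/2) = [0.0555·13.08/0.1906 + 19.3]·(992.6·0.7552²/2) = [3.809 + 19.3]·283 = 6532 Pa.
ΔP = 6532 Pa = 0.06532 bar.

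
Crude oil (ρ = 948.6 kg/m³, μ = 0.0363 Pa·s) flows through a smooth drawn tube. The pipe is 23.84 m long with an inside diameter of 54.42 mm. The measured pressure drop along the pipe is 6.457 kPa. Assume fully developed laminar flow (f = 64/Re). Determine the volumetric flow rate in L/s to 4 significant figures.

Q ≈ 1.606 L/s

For laminar flow, f = 64/Re with Re = ρVD/μ, so Darcy-Weisbach reduces to ΔP = 32μLV/D². Solving for V: V = ΔP·D²/(32μL) = 6457·(0.05442)²/(32·0.0363·23.84) = 0.6905 m/s.
Check: Re = ρVD/μ = 948.6·0.6905·0.05442/0.0363 = 982 < 2300, so the laminar assumption holds.
Q = V·A = 0.6905·(π/4·0.05442²) = 0.001606 m³/s = 1.606 L/s.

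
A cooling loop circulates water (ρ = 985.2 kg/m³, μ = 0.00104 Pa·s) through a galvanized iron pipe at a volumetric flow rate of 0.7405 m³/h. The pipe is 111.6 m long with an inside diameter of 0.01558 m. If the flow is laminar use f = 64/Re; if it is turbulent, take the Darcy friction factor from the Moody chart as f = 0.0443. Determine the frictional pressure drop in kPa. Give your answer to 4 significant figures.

ΔP ≈ 182.0 kPa

Q = 0.7405 m³/h = 0.7405/3600 = 0.0002057 m³/s.
Cross-sectional area A = πD²/4 = π(0.01558)²/4 = 0.0001906 m²; mean velocity V = Q/A = 0.0002057/0.0001906 = 1.079 m/s.
Reynolds number Re = ρVD/μ = 985.2 · 1.079 · 0.01558 / 0.00104 = 1.592e+04.
Re > 4000 → turbulent; use the Moody-chart value f = 0.0443.
Darcy-Weisbach: ΔP = f(L/D)(ρV²/2) = 0.0443·(111.6/0.01558)·(985.2·1.079²/2) = 0.0443·7163·573.4 = 1.82e+05 Pa.
ΔP = 1.82e+05 Pa = 182.0 kPa.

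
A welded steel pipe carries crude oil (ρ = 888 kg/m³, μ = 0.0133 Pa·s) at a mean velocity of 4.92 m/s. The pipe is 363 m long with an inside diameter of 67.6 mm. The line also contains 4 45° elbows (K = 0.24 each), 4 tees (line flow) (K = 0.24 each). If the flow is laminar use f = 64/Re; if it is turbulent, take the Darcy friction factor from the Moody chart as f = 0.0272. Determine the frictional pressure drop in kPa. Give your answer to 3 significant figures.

Reynolds number Re = ρVD/μ = 888 · 4.92 · 0.0676 / 0.0133 = 2.221e+04.
Re > 4000 → turbulent; use the Moody-chart value f = 0.0272.
Total minor-loss coefficient ΣK = 4·0.24 + 4·0.24 = 1.92.
ΔP = [f·L/D + ΣK]·(ρV²/2) = [0.0272·363/0.0676 + 1.92]·(888·4.92²/2) = [146.1 + 1.92]·1.075e+04 = 1.59e+06 Pa.
ΔP = 1.59e+06 Pa = 1590 kPa.

ΔP ≈ 1590 kPa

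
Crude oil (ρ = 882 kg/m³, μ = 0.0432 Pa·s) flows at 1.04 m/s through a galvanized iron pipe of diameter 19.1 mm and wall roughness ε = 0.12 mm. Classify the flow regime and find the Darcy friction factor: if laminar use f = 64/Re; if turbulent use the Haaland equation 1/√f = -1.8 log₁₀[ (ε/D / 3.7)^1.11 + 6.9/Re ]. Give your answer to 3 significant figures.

Re = ρVD/μ = 882·1.04·0.0191/0.0432 = 405.6.
Re < 2300 → laminar, so f = 64/Re = 0.1578 (roughness is irrelevant in laminar flow).

f ≈ 0.158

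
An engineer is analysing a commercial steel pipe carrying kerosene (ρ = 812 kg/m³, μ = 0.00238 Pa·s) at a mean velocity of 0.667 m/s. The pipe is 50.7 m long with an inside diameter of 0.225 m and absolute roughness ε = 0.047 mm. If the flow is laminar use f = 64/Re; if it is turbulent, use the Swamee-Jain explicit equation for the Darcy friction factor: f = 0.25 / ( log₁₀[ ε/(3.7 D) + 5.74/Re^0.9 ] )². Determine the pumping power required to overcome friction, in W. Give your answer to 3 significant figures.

P ≈ 23.2 W

Reynolds number Re = ρVD/μ = 812 · 0.667 · 0.225 / 0.00238 = 5.12e+04.
Re > 4000 → turbulent. Relative roughness ε/D = 4.7e-05/0.225 = 0.000209. Swamee-Jain: f = 0.25/(log₁₀[0.000209/3.7 + 5.74/5.12e+04^0.9])² = 0.25/(log₁₀[5.65e-05 + 0.000332])² = 0.25/(-3.411)² = 0.02149.
Darcy-Weisbach: ΔP = f(L/D)(ρV²/2) = 0.02149·(50.7/0.225)·(812·0.667²/2) = 0.02149·225.3·180.6 = 874.5 Pa.
Q = V·A = 0.667·0.03976 = 0.02652 m³/s.
Pumping power P = QΔP = 0.02652·874.5 = 23.19 W = 23.2 W.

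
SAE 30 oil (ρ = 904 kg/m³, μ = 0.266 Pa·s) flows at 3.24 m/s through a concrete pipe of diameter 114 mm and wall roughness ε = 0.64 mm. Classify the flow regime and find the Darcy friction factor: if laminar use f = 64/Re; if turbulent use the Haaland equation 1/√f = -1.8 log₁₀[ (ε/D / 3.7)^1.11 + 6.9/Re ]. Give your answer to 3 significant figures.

f ≈ 0.0510

Re = ρVD/μ = 904·3.24·0.114/0.266 = 1255.
Re < 2300 → laminar, so f = 64/Re = 0.05099 (roughness is irrelevant in laminar flow).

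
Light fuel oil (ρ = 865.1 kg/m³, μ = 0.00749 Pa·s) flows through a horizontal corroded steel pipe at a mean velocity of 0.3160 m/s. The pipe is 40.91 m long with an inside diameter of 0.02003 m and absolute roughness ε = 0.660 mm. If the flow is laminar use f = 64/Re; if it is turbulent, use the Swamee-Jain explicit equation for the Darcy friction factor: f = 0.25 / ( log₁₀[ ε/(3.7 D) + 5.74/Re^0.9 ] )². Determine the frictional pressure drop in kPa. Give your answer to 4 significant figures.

ΔP ≈ 7.723 kPa

Reynolds number Re = ρVD/μ = 865.1 · 0.316 · 0.02003 / 0.00749 = 731.1.
Re < 2300 → laminar flow, so f = 64/Re = 64/731.1 = 0.08754 (the turbulent correlation is not needed).
Darcy-Weisbach: ΔP = f(L/D)(ρV²/2) = 0.08754·(40.91/0.02003)·(865.1·0.316²/2) = 0.08754·2042·43.19 = 7723 Pa.
ΔP = 7723 Pa = 7.723 kPa.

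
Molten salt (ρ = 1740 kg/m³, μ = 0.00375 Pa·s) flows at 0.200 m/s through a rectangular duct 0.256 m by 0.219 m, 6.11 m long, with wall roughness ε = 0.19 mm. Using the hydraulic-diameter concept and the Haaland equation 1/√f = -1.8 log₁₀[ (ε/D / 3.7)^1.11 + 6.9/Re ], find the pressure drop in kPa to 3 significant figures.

Hydraulic diameter D_h = 4A/P = 4·(0.256·0.219)/(2·(0.256+0.219)) = 0.2243/0.95 = 0.2361 m.
Re = ρVD_h/μ = 1740·0.2·0.2361/0.00375 = 2.191e+04.
ε/D_h = 0.00019/0.2361 = 0.000805; Haaland gives 1/√f = -1.8 log₁₀[8.6e-05+0.000315] = 6.114, so f = 0.02675.
ΔP = f(L/D_h)(ρV²/2) = 0.02675·6.11/0.2361·34.8 = 24.09 Pa.
ΔP = 0.0241 kPa.

ΔP ≈ 0.0241 kPa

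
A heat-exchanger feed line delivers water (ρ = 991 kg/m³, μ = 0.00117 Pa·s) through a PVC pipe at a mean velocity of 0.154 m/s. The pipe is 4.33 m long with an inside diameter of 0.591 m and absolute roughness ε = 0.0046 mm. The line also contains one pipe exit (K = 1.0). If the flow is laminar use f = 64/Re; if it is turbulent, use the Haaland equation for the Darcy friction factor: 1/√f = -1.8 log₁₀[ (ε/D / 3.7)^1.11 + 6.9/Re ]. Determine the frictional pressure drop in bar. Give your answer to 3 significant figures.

ΔP ≈ 1.34×10^-4 bar

Reynolds number Re = ρVD/μ = 991 · 0.154 · 0.591 / 0.00117 = 7.709e+04.
Re > 4000 → turbulent. Relative roughness ε/D = 4.6e-06/0.591 = 7.78e-06. Haaland: 1/√f = -1.8 log₁₀[(7.78e-06/3.7)^1.11 + 6.9/7.709e+04] = -1.8 log₁₀[4.99e-07 + 8.95e-05] = 7.282, so f = 0.01886.
Total minor-loss coefficient ΣK = 1·1 = 1.
ΔP = [f·L/D + ΣK]·(ρV²/2) = [0.01886·4.33/0.591 + 1]·(991·0.154²/2) = [0.1382 + 1]·11.75 = 13.37 Pa.
ΔP = 13.37 Pa = 1.34×10^-4 bar.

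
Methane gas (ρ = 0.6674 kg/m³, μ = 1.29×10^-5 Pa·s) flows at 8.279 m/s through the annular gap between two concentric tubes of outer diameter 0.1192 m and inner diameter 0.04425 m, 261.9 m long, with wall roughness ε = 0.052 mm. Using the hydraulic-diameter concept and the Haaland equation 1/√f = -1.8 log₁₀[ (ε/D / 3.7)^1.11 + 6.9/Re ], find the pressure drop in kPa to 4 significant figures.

Hydraulic diameter D_h = 4A/P = D_o - D_i = 0.1192 - 0.04425 = 0.07495 m.
Re = ρVD_h/μ = 0.6674·8.279·0.07495/1.29e-05 = 3.21e+04.
ε/D_h = 5.2e-05/0.07495 = 0.000694; Haaland gives 1/√f = -1.8 log₁₀[7.3e-05+0.000215] = 6.373, so f = 0.02462.
ΔP = f(L/D_h)(ρV²/2) = 0.02462·261.9/0.07495·22.87 = 1968 Pa.
ΔP = 1.968 kPa.

ΔP ≈ 1.968 kPa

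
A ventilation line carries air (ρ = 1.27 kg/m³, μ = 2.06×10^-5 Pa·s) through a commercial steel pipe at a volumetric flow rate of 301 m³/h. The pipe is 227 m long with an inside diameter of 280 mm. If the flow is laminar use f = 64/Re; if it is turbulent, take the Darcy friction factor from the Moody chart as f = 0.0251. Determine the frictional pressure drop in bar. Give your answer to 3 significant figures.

ΔP ≈ 2.38×10^-4 bar

Q = 301 m³/h = 301/3600 = 0.08361 m³/s.
Cross-sectional area A = πD²/4 = π(0.28)²/4 = 0.06158 m²; mean velocity V = Q/A = 0.08361/0.06158 = 1.358 m/s.
Reynolds number Re = ρVD/μ = 1.27 · 1.358 · 0.28 / 2.06e-05 = 2.344e+04.
Re > 4000 → turbulent; use the Moody-chart value f = 0.0251.
Darcy-Weisbach: ΔP = f(L/D)(ρV²/2) = 0.0251·(227/0.28)·(1.27·1.358²/2) = 0.0251·810.7·1.171 = 23.82 Pa.
ΔP = 23.82 Pa = 2.38×10^-4 bar.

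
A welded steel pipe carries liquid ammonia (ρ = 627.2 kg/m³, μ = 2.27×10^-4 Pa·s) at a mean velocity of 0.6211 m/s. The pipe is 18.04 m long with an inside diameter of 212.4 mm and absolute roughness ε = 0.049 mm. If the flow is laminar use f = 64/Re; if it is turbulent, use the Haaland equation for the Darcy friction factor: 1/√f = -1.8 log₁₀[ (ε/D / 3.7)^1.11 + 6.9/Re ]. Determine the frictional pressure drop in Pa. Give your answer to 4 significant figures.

ΔP ≈ 164.3 Pa

Reynolds number Re = ρVD/μ = 627.2 · 0.6211 · 0.2124 / 0.000227 = 3.645e+05.
Re > 4000 → turbulent. Relative roughness ε/D = 4.9e-05/0.2124 = 0.000231. Haaland: 1/√f = -1.8 log₁₀[(0.000231/3.7)^1.11 + 6.9/3.645e+05] = -1.8 log₁₀[2.15e-05 + 1.89e-05] = 7.908, so f = 0.01599.
Darcy-Weisbach: ΔP = f(L/D)(ρV²/2) = 0.01599·(18.04/0.2124)·(627.2·0.6211²/2) = 0.01599·84.93·121 = 164.3 Pa.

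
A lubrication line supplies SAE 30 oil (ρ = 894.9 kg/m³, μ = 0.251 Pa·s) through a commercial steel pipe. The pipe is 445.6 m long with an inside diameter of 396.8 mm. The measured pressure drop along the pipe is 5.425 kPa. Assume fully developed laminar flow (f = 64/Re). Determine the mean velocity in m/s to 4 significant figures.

For laminar flow, f = 64/Re with Re = ρVD/μ, so Darcy-Weisbach reduces to ΔP = 32μLV/D². Solving for V: V = ΔP·D²/(32μL) = 5425·(0.3968)²/(32·0.251·445.6) = 0.2387 m/s.
Check: Re = ρVD/μ = 894.9·0.2387·0.3968/0.251 = 337.6 < 2300, so the laminar assumption holds.

V ≈ 0.2387 m/s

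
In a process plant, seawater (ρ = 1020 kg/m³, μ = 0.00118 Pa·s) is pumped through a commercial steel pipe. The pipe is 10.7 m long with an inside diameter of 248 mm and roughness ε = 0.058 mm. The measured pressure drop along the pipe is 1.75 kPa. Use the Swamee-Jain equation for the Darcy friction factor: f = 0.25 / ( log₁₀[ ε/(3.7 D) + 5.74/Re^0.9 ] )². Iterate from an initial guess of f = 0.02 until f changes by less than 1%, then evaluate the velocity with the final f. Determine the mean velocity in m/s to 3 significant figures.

Rearranging Darcy-Weisbach: V = √(2·ΔP·D/(f·L·ρ)). With ε/D = 5.8e-05/0.248 = 0.000234, iterate starting from f = 0.02:
  f = 0.02 → V = √(2·1750·0.248/(0.02·10.7·1020)) = 1.994 m/s; Re = ρVD/μ = 4.275e+05; f → 0.01603
  f = 0.01603 → V = 2.228 m/s; Re = 4.776e+05; f → 0.01588
Converged (Δf/f < 1%). With the final f = 0.01588: V = √(2·1750·0.248/(0.01588·10.7·1020)) = 2.238 m/s.

V ≈ 2.24 m/s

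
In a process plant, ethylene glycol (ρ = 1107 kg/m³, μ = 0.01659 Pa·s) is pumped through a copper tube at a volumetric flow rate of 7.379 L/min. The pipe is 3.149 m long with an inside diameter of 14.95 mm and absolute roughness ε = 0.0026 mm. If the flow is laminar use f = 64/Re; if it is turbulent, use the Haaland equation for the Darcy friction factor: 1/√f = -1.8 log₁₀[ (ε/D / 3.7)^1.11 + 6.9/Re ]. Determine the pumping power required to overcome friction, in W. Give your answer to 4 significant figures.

Q = 7.379 L/min = 7.379/60000 = 0.000123 m³/s.
Cross-sectional area A = πD²/4 = π(0.01495)²/4 = 0.0001755 m²; mean velocity V = Q/A = 0.000123/0.0001755 = 0.7006 m/s.
Reynolds number Re = ρVD/μ = 1107 · 0.7006 · 0.01495 / 0.0166 = 698.9.
Re < 2300 → laminar flow, so f = 64/Re = 64/698.9 = 0.09157 (the turbulent correlation is not needed).
Darcy-Weisbach: ΔP = f(L/D)(ρV²/2) = 0.09157·(3.149/0.01495)·(1107·0.7006²/2) = 0.09157·210.6·271.7 = 5240 Pa.
Pumping power P = QΔP = 0.000123·5240 = 0.64448 W = 0.6445 W.

P ≈ 0.6445 W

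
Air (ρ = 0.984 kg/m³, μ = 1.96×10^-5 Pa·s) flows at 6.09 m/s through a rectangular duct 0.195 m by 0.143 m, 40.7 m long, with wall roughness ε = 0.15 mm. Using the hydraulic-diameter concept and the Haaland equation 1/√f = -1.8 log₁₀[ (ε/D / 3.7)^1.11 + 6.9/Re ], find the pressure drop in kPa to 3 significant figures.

Hydraulic diameter D_h = 4A/P = 4·(0.195·0.143)/(2·(0.195+0.143)) = 0.1115/0.676 = 0.165 m.
Re = ρVD_h/μ = 0.984·6.09·0.165/1.96e-05 = 5.045e+04.
ε/D_h = 0.00015/0.165 = 0.000909; Haaland gives 1/√f = -1.8 log₁₀[9.85e-05+0.000137] = 6.531, so f = 0.02344.
ΔP = f(L/D_h)(ρV²/2) = 0.02344·40.7/0.165·18.25 = 105.5 Pa.
ΔP = 0.106 kPa.

ΔP ≈ 0.106 kPa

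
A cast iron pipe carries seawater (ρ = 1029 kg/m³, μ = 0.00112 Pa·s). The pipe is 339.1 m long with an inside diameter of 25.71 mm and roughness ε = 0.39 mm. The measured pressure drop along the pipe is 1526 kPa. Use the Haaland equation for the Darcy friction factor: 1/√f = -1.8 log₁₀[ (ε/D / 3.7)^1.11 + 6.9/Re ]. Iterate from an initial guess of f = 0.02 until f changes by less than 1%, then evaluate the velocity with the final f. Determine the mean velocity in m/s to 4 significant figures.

V ≈ 2.241 m/s

Rearranging Darcy-Weisbach: V = √(2·ΔP·D/(f·L·ρ)). With ε/D = 0.00039/0.02571 = 0.0152, iterate starting from f = 0.02:
  f = 0.02 → V = √(2·1.526e+06·0.02571/(0.02·339.1·1029)) = 3.353 m/s; Re = ρVD/μ = 7.921e+04; f → 0.04451
  f = 0.04451 → V = 2.248 m/s; Re = 5.309e+04; f → 0.04478
Converged (Δf/f < 1%). With the final f = 0.04478: V = √(2·1.526e+06·0.02571/(0.04478·339.1·1029)) = 2.241 m/s.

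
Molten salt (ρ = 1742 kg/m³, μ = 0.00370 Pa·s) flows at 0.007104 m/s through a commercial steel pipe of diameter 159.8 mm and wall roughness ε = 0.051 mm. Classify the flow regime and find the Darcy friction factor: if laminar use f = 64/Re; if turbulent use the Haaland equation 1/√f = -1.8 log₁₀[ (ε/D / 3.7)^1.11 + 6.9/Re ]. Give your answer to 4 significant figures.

Re = ρVD/μ = 1742·0.007104·0.1598/0.0037 = 534.5.
Re < 2300 → laminar, so f = 64/Re = 0.1197 (roughness is irrelevant in laminar flow).

f ≈ 0.1197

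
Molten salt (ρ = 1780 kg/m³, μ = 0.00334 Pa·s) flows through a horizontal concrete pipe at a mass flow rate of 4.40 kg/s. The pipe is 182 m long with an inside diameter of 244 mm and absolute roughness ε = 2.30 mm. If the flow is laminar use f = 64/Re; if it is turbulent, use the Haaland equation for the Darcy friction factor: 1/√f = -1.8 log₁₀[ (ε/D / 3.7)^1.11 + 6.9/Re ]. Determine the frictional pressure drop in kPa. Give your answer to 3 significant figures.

ΔP ≈ 0.0826 kPa

A = πD²/4 = π(0.244)²/4 = 0.04676 m²; mean velocity V = ṁ/(ρA) = 4.4/(1780 · 0.04676) = 0.05286 m/s.
Reynolds number Re = ρVD/μ = 1780 · 0.05286 · 0.244 / 0.00334 = 6874.
Re > 4000 → turbulent. Relative roughness ε/D = 0.0023/0.244 = 0.00943. Haaland: 1/√f = -1.8 log₁₀[(0.00943/3.7)^1.11 + 6.9/6874] = -1.8 log₁₀[0.00132 + 0.001] = 4.741, so f = 0.0445.
Darcy-Weisbach: ΔP = f(L/D)(ρV²/2) = 0.0445·(182/0.244)·(1780·0.05286²/2) = 0.0445·745.9·2.487 = 82.55 Pa.
ΔP = 82.55 Pa = 0.0826 kPa.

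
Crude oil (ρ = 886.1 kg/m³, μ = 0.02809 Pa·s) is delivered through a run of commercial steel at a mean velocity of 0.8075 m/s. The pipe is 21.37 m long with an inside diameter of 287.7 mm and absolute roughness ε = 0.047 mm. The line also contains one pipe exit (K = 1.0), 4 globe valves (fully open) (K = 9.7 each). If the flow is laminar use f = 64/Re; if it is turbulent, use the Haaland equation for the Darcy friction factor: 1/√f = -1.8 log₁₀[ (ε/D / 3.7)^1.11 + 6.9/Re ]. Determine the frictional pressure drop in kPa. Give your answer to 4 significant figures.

ΔP ≈ 12.22 kPa

Reynolds number Re = ρVD/μ = 886.1 · 0.8075 · 0.2877 / 0.0281 = 7328.
Re > 4000 → turbulent. Relative roughness ε/D = 4.7e-05/0.2877 = 0.000163. Haaland: 1/√f = -1.8 log₁₀[(0.000163/3.7)^1.11 + 6.9/7328] = -1.8 log₁₀[1.47e-05 + 0.000942] = 5.435, so f = 0.03385.
Total minor-loss coefficient ΣK = 1·1 + 4·9.7 = 39.8.
ΔP = [f·L/D + ΣK]·(ρV²/2) = [0.03385·21.37/0.2877 + 39.8]·(886.1·0.8075²/2) = [2.515 + 39.8]·288.9 = 1.222e+04 Pa.
ΔP = 1.222e+04 Pa = 12.22 kPa.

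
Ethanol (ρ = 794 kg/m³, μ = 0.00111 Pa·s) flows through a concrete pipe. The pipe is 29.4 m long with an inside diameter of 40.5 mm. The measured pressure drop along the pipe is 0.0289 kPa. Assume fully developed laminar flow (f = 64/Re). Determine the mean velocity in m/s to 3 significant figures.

For laminar flow, f = 64/Re with Re = ρVD/μ, so Darcy-Weisbach reduces to ΔP = 32μLV/D². Solving for V: V = ΔP·D²/(32μL) = 28.9·(0.0405)²/(32·0.00111·29.4) = 0.04539 m/s.
Check: Re = ρVD/μ = 794·0.04539·0.0405/0.00111 = 1315 < 2300, so the laminar assumption holds.

V ≈ 0.0454 m/s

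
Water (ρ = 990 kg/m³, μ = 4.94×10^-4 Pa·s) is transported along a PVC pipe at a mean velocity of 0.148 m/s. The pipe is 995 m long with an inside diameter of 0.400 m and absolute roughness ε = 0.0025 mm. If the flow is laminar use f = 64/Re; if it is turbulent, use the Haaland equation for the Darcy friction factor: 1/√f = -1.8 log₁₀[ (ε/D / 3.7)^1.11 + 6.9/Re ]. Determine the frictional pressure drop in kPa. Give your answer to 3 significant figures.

Reynolds number Re = ρVD/μ = 990 · 0.148 · 0.4 / 0.000494 = 1.186e+05.
Re > 4000 → turbulent. Relative roughness ε/D = 2.5e-06/0.4 = 6.25e-06. Haaland: 1/√f = -1.8 log₁₀[(6.25e-06/3.7)^1.11 + 6.9/1.186e+05] = -1.8 log₁₀[3.91e-07 + 5.82e-05] = 7.618, so f = 0.01723.
Darcy-Weisbach: ΔP = f(L/D)(ρV²/2) = 0.01723·(995/0.4)·(990·0.148²/2) = 0.01723·2488·10.84 = 464.7 Pa.
ΔP = 464.7 Pa = 0.465 kPa.

ΔP ≈ 0.465 kPa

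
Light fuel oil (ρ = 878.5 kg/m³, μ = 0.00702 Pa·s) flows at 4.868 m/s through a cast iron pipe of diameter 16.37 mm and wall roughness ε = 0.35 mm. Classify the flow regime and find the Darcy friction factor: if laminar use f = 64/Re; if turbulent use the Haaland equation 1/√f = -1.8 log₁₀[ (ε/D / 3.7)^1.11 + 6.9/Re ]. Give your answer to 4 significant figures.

f ≈ 0.05353

Re = ρVD/μ = 878.5·4.868·0.01637/0.00702 = 9972.
Re > 4000 → turbulent. ε/D = 0.00035/0.01637 = 0.0214; Haaland: 1/√f = -1.8 log₁₀[0.00328 + 0.000692] = 4.322, so f = 0.05353.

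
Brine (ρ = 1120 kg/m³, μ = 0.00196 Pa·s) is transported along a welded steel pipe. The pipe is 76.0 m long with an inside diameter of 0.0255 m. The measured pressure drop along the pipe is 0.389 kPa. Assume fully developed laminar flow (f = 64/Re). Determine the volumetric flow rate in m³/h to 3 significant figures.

Q ≈ 0.0976 m³/h

For laminar flow, f = 64/Re with Re = ρVD/μ, so Darcy-Weisbach reduces to ΔP = 32μLV/D². Solving for V: V = ΔP·D²/(32μL) = 389·(0.0255)²/(32·0.00196·76) = 0.05307 m/s.
Check: Re = ρVD/μ = 1120·0.05307·0.0255/0.00196 = 773.2 < 2300, so the laminar assumption holds.
Q = V·A = 0.05307·(π/4·0.0255²) = 2.71e-05 m³/s = 0.0976 m³/h.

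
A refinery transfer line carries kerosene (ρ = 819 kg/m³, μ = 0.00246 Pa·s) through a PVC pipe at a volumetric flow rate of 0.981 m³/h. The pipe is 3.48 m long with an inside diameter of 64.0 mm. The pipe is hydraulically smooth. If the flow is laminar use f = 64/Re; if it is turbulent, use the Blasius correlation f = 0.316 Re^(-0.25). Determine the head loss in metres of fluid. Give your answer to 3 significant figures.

Q = 0.981 m³/h = 0.981/3600 = 0.0002725 m³/s.
Cross-sectional area A = πD²/4 = π(0.064)²/4 = 0.003217 m²; mean velocity V = Q/A = 0.0002725/0.003217 = 0.08471 m/s.
Reynolds number Re = ρVD/μ = 819 · 0.08471 · 0.064 / 0.00246 = 1805.
Re < 2300 → laminar flow, so f = 64/Re = 64/1805 = 0.03546 (the turbulent correlation is not needed).
Darcy-Weisbach: ΔP = f(L/D)(ρV²/2) = 0.03546·(3.48/0.064)·(819·0.08471²/2) = 0.03546·54.38·2.938 = 5.665 Pa.
Head loss h_f = ΔP/(ρg) = 5.665/(819·9.81) = 7.05×10^-4 m.

h_f ≈ 7.05×10^-4 m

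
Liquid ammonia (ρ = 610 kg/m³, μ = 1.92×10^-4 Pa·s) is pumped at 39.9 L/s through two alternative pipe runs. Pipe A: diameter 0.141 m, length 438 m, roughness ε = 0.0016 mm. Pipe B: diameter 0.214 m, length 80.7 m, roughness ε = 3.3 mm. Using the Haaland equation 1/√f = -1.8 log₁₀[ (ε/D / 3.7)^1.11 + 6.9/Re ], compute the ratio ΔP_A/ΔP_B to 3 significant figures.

ΔP_A/ΔP_B ≈ 11.4

Pipe A: V = Q/A = 0.0399/0.01561 = 2.555 m/s; Re = 1.145e+06; ε/D = 1.13e-05; Haaland → f = 0.01155; ΔP_A = f(L/D)(ρV²/2) = 7.148e+04 Pa.
Pipe B: V = Q/A = 0.0399/0.03597 = 1.109 m/s; Re = 7.542e+05; ε/D = 0.0154; Haaland → f = 0.04428; ΔP_B = f(L/D)(ρV²/2) = 6267 Pa.
ΔP_A/ΔP_B = 7.148e+04/6267 = 11.4.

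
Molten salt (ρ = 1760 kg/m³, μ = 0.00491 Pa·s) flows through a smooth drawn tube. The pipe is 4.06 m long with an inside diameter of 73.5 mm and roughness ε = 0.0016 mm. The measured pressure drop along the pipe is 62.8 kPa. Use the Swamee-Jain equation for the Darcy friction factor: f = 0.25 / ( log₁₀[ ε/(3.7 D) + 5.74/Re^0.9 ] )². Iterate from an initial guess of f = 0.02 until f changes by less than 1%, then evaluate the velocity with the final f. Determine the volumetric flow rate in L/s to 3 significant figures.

Q ≈ 39.1 L/s

Rearranging Darcy-Weisbach: V = √(2·ΔP·D/(f·L·ρ)). With ε/D = 1.6e-06/0.0735 = 2.18e-05, iterate starting from f = 0.02:
  f = 0.02 → V = √(2·6.28e+04·0.0735/(0.02·4.06·1760)) = 8.037 m/s; Re = ρVD/μ = 2.117e+05; f → 0.01557
  f = 0.01557 → V = 9.11 m/s; Re = 2.4e+05; f → 0.01522
  f = 0.01522 → V = 9.214 m/s; Re = 2.428e+05; f → 0.01518
Converged (Δf/f < 1%). With the final f = 0.01518: V = √(2·6.28e+04·0.0735/(0.01518·4.06·1760)) = 9.224 m/s.
Q = V·A = 9.224·(π/4·0.0735²) = 0.03914 m³/s = 39.1 L/s.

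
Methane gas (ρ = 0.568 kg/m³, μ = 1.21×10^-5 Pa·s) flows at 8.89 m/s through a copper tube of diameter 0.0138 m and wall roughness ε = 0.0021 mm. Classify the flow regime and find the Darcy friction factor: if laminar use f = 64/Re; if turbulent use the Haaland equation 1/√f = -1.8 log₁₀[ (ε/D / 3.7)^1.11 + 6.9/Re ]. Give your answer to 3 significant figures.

f ≈ 0.0363

Re = ρVD/μ = 0.568·8.89·0.0138/1.21e-05 = 5759.
Re > 4000 → turbulent. ε/D = 2.1e-06/0.0138 = 0.000152; Haaland: 1/√f = -1.8 log₁₀[1.35e-05 + 0.0012] = 5.25, so f = 0.03628.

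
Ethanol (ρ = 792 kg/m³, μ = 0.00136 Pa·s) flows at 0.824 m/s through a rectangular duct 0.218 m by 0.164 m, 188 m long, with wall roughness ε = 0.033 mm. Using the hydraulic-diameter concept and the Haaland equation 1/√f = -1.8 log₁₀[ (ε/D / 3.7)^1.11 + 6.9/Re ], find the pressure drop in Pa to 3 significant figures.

ΔP ≈ 5130 Pa

Hydraulic diameter D_h = 4A/P = 4·(0.218·0.164)/(2·(0.218+0.164)) = 0.143/0.764 = 0.1872 m.
Re = ρVD_h/μ = 792·0.824·0.1872/0.00136 = 8.982e+04.
ε/D_h = 3.3e-05/0.1872 = 0.000176; Haaland gives 1/√f = -1.8 log₁₀[1.59e-05+7.68e-05] = 7.259, so f = 0.01898.
ΔP = f(L/D_h)(ρV²/2) = 0.01898·188/0.1872·268.9 = 5125 Pa.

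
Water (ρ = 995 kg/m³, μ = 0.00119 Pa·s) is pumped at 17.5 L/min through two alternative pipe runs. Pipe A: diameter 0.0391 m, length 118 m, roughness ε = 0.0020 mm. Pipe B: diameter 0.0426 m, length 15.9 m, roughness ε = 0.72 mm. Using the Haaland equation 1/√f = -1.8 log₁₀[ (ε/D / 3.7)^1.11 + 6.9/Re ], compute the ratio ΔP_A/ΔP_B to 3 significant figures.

ΔP_A/ΔP_B ≈ 7.36

Pipe A: V = Q/A = 0.0002917/0.001201 = 0.2429 m/s; Re = 7941; ε/D = 5.12e-05; Haaland → f = 0.03298; ΔP_A = f(L/D)(ρV²/2) = 2922 Pa.
Pipe B: V = Q/A = 0.0002917/0.001425 = 0.2046 m/s; Re = 7289; ε/D = 0.0169; Haaland → f = 0.05102; ΔP_B = f(L/D)(ρV²/2) = 396.8 Pa.
ΔP_A/ΔP_B = 2922/396.8 = 7.36.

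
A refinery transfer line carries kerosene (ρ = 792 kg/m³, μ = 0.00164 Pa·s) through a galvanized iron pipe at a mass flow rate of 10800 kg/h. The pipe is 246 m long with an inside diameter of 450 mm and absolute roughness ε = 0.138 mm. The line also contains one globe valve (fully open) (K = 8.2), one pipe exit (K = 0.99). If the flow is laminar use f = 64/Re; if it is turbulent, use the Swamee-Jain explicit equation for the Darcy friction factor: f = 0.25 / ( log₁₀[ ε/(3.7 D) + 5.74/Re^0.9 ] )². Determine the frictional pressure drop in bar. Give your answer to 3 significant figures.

ṁ = 10800 kg/h = 10800/3600 = 3 kg/s.
A = πD²/4 = π(0.45)²/4 = 0.159 m²; mean velocity V = ṁ/(ρA) = 3/(792 · 0.159) = 0.02382 m/s.
Reynolds number Re = ρVD/μ = 792 · 0.02382 · 0.45 / 0.00164 = 5176.
Re > 4000 → turbulent. Relative roughness ε/D = 0.000138/0.45 = 0.000307. Swamee-Jain: f = 0.25/(log₁₀[0.000307/3.7 + 5.74/5176^0.9])² = 0.25/(log₁₀[8.29e-05 + 0.00261])² = 0.25/(-2.57)² = 0.03785.
Total minor-loss coefficient ΣK = 1·8.2 + 1·0.99 = 9.19.
ΔP = [f·L/D + ΣK]·(ρV²/2) = [0.03785·246/0.45 + 9.19]·(792·0.02382²/2) = [20.69 + 9.19]·0.2246 = 6.712 Pa.
ΔP = 6.712 Pa = 6.71×10^-5 bar.

ΔP ≈ 6.71×10^-5 bar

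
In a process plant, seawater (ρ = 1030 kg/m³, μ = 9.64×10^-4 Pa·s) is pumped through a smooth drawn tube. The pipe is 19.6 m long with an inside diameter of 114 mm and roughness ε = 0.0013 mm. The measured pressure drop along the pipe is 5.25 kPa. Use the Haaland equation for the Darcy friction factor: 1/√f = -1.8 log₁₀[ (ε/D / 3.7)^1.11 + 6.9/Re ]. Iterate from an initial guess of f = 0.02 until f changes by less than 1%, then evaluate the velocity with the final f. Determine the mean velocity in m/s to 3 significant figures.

Rearranging Darcy-Weisbach: V = √(2·ΔP·D/(f·L·ρ)). With ε/D = 1.3e-06/0.114 = 1.14e-05, iterate starting from f = 0.02:
  f = 0.02 → V = √(2·5250·0.114/(0.02·19.6·1030)) = 1.722 m/s; Re = ρVD/μ = 2.097e+05; f → 0.01543
  f = 0.01543 → V = 1.96 m/s; Re = 2.388e+05; f → 0.01505
  f = 0.01505 → V = 1.985 m/s; Re = 2.417e+05; f → 0.01502
Converged (Δf/f < 1%). With the final f = 0.01502: V = √(2·5250·0.114/(0.01502·19.6·1030)) = 1.987 m/s.

V ≈ 1.99 m/s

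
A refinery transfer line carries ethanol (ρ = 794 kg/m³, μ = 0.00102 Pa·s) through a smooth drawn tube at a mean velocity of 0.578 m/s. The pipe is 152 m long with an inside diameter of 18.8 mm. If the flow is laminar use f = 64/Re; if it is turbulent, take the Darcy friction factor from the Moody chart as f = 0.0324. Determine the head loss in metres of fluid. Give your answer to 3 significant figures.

Reynolds number Re = ρVD/μ = 794 · 0.578 · 0.0188 / 0.00102 = 8459.
Re > 4000 → turbulent; use the Moody-chart value f = 0.0324.
Darcy-Weisbach: ΔP = f(L/D)(ρV²/2) = 0.0324·(152/0.0188)·(794·0.578²/2) = 0.0324·8085·132.6 = 3.474e+04 Pa.
Head loss h_f = ΔP/(ρg) = 3.474e+04/(794·9.81) = 4.46 m.

h_f ≈ 4.46 m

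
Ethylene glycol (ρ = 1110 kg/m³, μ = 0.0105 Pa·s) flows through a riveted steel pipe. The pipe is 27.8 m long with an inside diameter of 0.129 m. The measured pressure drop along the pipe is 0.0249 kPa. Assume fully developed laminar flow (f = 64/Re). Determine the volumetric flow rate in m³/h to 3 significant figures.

Q ≈ 2.09 m³/h

For laminar flow, f = 64/Re with Re = ρVD/μ, so Darcy-Weisbach reduces to ΔP = 32μLV/D². Solving for V: V = ΔP·D²/(32μL) = 24.9·(0.129)²/(32·0.0105·27.8) = 0.04436 m/s.
Check: Re = ρVD/μ = 1110·0.04436·0.129/0.0105 = 604.9 < 2300, so the laminar assumption holds.
Q = V·A = 0.04436·(π/4·0.129²) = 0.0005798 m³/s = 2.09 m³/h.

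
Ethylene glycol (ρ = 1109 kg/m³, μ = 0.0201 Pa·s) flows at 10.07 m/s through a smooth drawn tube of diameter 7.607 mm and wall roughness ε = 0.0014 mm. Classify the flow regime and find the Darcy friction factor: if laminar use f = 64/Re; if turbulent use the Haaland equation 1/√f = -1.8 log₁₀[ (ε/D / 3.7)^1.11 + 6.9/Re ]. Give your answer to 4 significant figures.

Re = ρVD/μ = 1109·10.07·0.007607/0.0201 = 4226.
Re > 4000 → turbulent. ε/D = 1.4e-06/0.007607 = 0.000184; Haaland: 1/√f = -1.8 log₁₀[1.67e-05 + 0.00163] = 5.009, so f = 0.03986.

f ≈ 0.03986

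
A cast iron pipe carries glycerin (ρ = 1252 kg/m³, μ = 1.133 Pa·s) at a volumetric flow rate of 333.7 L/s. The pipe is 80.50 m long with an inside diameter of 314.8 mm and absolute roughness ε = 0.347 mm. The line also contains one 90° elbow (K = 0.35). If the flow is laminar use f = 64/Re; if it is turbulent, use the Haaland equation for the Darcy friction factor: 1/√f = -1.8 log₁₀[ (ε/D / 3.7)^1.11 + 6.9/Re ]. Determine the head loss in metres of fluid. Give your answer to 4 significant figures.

Q = 333.7 L/s = 333.7/1000 = 0.3337 m³/s.
Cross-sectional area A = πD²/4 = π(0.3148)²/4 = 0.07783 m²; mean velocity V = Q/A = 0.3337/0.07783 = 4.287 m/s.
Reynolds number Re = ρVD/μ = 1252 · 4.287 · 0.3148 / 1.13 = 1491.
Re < 2300 → laminar flow, so f = 64/Re = 64/1491 = 0.04291 (the turbulent correlation is not needed).
Total minor-loss coefficient ΣK = 1·0.35 = 0.35.
ΔP = [f·L/D + ΣK]·(ρV²/2) = [0.04291·80.5/0.3148 + 0.35]·(1252·4.287²/2) = [10.97 + 0.35]·1.151e+04 = 1.303e+05 Pa.
Head loss h_f = ΔP/(ρg) = 1.303e+05/(1252·9.81) = 10.61 m.

h_f ≈ 10.61 m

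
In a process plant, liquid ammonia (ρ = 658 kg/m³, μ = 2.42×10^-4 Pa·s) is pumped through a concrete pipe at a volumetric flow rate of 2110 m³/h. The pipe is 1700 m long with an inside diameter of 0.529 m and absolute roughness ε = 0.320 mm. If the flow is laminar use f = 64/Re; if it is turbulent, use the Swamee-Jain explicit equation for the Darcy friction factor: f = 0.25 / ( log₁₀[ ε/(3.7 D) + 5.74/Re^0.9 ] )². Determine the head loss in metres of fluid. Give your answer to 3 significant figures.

h_f ≈ 20.5 m

Q = 2110 m³/h = 2110/3600 = 0.5861 m³/s.
Cross-sectional area A = πD²/4 = π(0.529)²/4 = 0.2198 m²; mean velocity V = Q/A = 0.5861/0.2198 = 2.667 m/s.
Reynolds number Re = ρVD/μ = 658 · 2.667 · 0.529 / 0.000242 = 3.836e+06.
Re > 4000 → turbulent. Relative roughness ε/D = 0.00032/0.529 = 0.000605. Swamee-Jain: f = 0.25/(log₁₀[0.000605/3.7 + 5.74/3.836e+06^0.9])² = 0.25/(log₁₀[0.000163 + 6.81e-06])² = 0.25/(-3.769)² = 0.0176.
Darcy-Weisbach: ΔP = f(L/D)(ρV²/2) = 0.0176·(1700/0.529)·(658·2.667²/2) = 0.0176·3214·2340 = 1.323e+05 Pa.
Head loss h_f = ΔP/(ρg) = 1.323e+05/(658·9.81) = 20.5 m.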